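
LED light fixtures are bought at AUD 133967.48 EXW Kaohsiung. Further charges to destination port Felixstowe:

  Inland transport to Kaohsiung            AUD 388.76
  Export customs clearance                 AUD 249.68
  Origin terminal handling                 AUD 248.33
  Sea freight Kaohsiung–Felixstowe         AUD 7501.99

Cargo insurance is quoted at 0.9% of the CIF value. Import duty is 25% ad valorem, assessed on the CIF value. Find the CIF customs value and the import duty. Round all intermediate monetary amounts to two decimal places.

CIF value: AUD 143649.08; import duty: AUD 35912.27

Let C be the CIF value. C = EXW price + pre-shipment costs + freight + 0.9% × C
C − 0.9% × C = 133967.48 + 388.76 + 249.68 + 248.33 + 7501.99
0.991 × C = 142356.24
C = 142356.24 / 0.991 = 143649.08
Insurance premium = 0.9% × 143649.08 = 1292.84
Import duty = 143649.08 × 25% = 35912.27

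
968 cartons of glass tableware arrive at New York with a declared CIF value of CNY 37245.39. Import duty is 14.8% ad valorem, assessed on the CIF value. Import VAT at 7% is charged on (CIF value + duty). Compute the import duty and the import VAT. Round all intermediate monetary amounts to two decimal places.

Import duty = 37245.39 × 14.8% = 5512.32
VAT base = CIF + duty = 37245.39 + 5512.32 = 42757.71
Import VAT = 42757.71 × 7% = 2993.04

Import duty: CNY 5512.32; import VAT: CNY 2993.04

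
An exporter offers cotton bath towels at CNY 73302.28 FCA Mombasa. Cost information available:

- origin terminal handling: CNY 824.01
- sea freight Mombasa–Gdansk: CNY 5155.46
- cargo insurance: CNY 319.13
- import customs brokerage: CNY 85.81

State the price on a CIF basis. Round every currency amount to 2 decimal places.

Not relevant to the conversion: brokerage — on the buyer under both terms; not part of either seller's price.
From FCA to CIF, the seller additionally bears: origin terminal, freight, insurance.
CIF price = 73302.28 + 824.01 + 5155.46 + 319.13 = 79600.88

CIF price: CNY 79600.88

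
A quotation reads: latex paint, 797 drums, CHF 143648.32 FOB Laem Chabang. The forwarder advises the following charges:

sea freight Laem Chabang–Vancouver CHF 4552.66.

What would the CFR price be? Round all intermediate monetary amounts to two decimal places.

CFR price: CHF 148200.98

From FOB to CFR, the seller additionally bears: freight.
CFR price = 143648.32 + 4552.66 = 148200.98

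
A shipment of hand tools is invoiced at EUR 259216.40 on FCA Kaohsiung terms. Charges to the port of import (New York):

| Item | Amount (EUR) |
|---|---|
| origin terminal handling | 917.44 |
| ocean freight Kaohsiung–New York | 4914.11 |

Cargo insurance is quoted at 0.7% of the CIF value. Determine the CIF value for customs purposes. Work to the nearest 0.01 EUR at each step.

Let C be the CIF value. C = FCA price + pre-shipment costs + freight + 0.7% × C
C − 0.7% × C = 259216.40 + 917.44 + 4914.11
0.993 × C = 265047.95
C = 265047.95 / 0.993 = 266916.36
Insurance premium = 0.7% × 266916.36 = 1868.41

CIF value: EUR 266916.36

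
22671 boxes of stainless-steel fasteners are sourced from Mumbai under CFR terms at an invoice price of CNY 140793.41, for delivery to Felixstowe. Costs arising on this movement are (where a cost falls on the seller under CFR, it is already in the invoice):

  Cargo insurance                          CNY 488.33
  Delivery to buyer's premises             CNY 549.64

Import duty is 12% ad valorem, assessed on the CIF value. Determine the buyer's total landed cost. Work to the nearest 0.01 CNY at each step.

CFR: the seller pays costs through ocean freight to the destination port, but not insurance.
CIF value = CFR price + insurance = 140793.41 + 488.33 = 141281.74
Import duty = 141281.74 × 12% = 16953.81
Buyer bears: insurance 488.33 + delivery 549.64 + duty 16953.81 = 17991.78
Landed cost = invoice 140793.41 + 17991.78 = 158785.19

Total landed cost: CNY 158785.19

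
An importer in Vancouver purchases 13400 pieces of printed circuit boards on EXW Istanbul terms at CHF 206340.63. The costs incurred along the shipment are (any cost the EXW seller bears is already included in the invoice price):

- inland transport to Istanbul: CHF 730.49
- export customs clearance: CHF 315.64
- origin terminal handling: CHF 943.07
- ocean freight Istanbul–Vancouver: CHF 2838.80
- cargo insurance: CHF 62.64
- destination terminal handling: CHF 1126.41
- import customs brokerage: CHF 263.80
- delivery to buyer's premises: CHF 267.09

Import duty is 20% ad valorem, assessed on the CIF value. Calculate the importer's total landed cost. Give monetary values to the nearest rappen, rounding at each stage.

Total landed cost: CHF 255134.82

EXW: the seller makes goods available at their premises; the buyer bears all onward costs.
CIF value = EXW price + inland to port + export clearance + origin terminal + freight + insurance = 206340.63 + 730.49 + 315.64 + 943.07 + 2838.80 + 62.64 = 211231.27
Import duty = 211231.27 × 20% = 42246.25
Buyer bears: inland to port 730.49 + export clearance 315.64 + origin terminal 943.07 + freight 2838.80 + insurance 62.64 + destination terminal 1126.41 + brokerage 263.80 + delivery 267.09 + duty 42246.25 = 48794.19
Landed cost = invoice 206340.63 + 48794.19 = 255134.82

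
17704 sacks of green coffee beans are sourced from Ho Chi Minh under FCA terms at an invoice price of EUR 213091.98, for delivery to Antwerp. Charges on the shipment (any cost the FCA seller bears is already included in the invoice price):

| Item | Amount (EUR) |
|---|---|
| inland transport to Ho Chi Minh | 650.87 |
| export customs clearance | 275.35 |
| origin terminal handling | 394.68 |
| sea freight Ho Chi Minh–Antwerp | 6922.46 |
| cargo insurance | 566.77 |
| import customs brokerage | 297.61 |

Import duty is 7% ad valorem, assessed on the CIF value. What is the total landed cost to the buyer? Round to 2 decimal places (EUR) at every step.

Total landed cost: EUR 236741.81

FCA: the seller delivers export-cleared goods to the carrier; the buyer bears costs from that point.
Already in the invoice (seller's account under FCA): inland to port, export clearance — exclude.
CIF value = FCA price + origin terminal + freight + insurance = 213091.98 + 394.68 + 6922.46 + 566.77 = 220975.89
Import duty = 220975.89 × 7% = 15468.31
Buyer bears: origin terminal 394.68 + freight 6922.46 + insurance 566.77 + brokerage 297.61 + duty 15468.31 = 23649.83
Landed cost = invoice 213091.98 + 23649.83 = 236741.81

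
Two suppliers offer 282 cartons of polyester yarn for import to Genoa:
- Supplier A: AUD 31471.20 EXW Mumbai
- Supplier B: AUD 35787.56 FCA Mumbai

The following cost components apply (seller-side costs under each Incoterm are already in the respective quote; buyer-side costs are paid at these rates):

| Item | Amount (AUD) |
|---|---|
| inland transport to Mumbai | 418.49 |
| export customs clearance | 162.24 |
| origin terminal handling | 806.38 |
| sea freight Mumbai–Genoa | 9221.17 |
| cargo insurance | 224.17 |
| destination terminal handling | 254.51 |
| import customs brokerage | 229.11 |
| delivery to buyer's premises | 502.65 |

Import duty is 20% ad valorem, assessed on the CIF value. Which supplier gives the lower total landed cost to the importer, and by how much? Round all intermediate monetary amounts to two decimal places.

Supplier A is cheaper by AUD 4482.76

Supplier A (EXW):
CIF value = EXW price + inland to port + export clearance + origin terminal + freight + insurance = 31471.20 + 418.49 + 162.24 + 806.38 + 9221.17 + 224.17 = 42303.65
Import duty = 42303.65 × 20% = 8460.73
Buyer bears (A): 418.49 + 162.24 + 806.38 + 9221.17 + 224.17 + 254.51 + 229.11 + 502.65 = 11818.72
Landed cost (A) = invoice 31471.20 + 11818.72 + duty 8460.73 = 51750.65
Supplier B (FCA):
CIF value = FCA price + origin terminal + freight + insurance = 35787.56 + 806.38 + 9221.17 + 224.17 = 46039.28
Import duty = 46039.28 × 20% = 9207.86
Buyer bears (B): 806.38 + 9221.17 + 224.17 + 254.51 + 229.11 + 502.65 = 11237.99
Landed cost (B) = invoice 35787.56 + 11237.99 + duty 9207.86 = 56233.41
Difference = |51750.65 − 56233.41| = 4482.76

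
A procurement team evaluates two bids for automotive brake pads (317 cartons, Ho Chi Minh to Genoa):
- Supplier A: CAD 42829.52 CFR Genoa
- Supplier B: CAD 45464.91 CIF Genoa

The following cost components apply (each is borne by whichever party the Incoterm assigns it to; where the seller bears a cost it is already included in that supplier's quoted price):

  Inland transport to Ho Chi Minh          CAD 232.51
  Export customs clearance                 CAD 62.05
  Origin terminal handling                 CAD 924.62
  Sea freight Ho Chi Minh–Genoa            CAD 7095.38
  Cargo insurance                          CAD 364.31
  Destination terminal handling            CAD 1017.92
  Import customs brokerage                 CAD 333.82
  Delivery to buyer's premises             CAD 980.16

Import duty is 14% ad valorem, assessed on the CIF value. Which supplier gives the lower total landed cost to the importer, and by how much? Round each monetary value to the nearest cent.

Supplier A is cheaper by CAD 2589.03

Supplier A (CFR):
CIF value = CFR price + insurance = 42829.52 + 364.31 = 43193.83
Import duty = 43193.83 × 14% = 6047.14
Buyer bears (A): 364.31 + 1017.92 + 333.82 + 980.16 = 2696.21
Landed cost (A) = invoice 42829.52 + 2696.21 + duty 6047.14 = 51572.87
Supplier B (CIF):
The CIF price already equals the CIF value: 45464.91
Import duty = 45464.91 × 14% = 6365.09
Buyer bears (B): 1017.92 + 333.82 + 980.16 = 2331.90
Landed cost (B) = invoice 45464.91 + 2331.90 + duty 6365.09 = 54161.90
Difference = |51572.87 − 54161.90| = 2589.03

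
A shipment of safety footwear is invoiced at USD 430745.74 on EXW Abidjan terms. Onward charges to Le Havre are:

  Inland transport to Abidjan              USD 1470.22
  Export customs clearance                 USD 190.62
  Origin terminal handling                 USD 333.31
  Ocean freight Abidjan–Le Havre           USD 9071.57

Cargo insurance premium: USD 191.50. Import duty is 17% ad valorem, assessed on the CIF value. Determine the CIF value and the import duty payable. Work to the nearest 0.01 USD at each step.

CIF value: USD 442002.96; import duty: USD 75140.50

CIF = EXW price + pre-shipment costs + freight + insurance
CIF = 430745.74 + 1470.22 + 190.62 + 333.31 + 9071.57 + 191.50 = 442002.96
Import duty = 442002.96 × 17% = 75140.50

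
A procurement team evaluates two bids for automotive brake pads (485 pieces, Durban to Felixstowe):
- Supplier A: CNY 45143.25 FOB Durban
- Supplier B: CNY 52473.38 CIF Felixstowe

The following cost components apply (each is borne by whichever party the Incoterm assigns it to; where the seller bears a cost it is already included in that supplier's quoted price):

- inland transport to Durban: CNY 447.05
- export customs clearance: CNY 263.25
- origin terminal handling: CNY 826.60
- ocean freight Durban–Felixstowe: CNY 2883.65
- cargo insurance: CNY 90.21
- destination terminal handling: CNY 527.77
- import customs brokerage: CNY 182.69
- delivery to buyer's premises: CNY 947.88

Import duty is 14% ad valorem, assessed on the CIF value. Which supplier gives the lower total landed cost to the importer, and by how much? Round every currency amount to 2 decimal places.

Supplier A is cheaper by CNY 4966.14

Supplier A (FOB):
CIF value = FOB price + freight + insurance = 45143.25 + 2883.65 + 90.21 = 48117.11
Import duty = 48117.11 × 14% = 6736.40
Buyer bears (A): 2883.65 + 90.21 + 527.77 + 182.69 + 947.88 = 4632.20
Landed cost (A) = invoice 45143.25 + 4632.20 + duty 6736.40 = 56511.85
Supplier B (CIF):
The CIF price already equals the CIF value: 52473.38
Import duty = 52473.38 × 14% = 7346.27
Buyer bears (B): 527.77 + 182.69 + 947.88 = 1658.34
Landed cost (B) = invoice 52473.38 + 1658.34 + duty 7346.27 = 61477.99
Difference = |56511.85 − 61477.99| = 4966.14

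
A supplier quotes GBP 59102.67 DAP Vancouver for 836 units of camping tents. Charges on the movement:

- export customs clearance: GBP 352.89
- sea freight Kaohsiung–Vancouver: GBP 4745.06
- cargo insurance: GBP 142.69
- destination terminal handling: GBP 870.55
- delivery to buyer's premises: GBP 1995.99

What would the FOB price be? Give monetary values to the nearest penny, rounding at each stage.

FOB price: GBP 51348.38

Not relevant to the conversion: export clearance — on the seller under both DAP and FOB; already in the DAP price and stays in the FOB price.
From DAP to FOB, the seller no longer bears: freight, insurance, destination terminal, delivery.
FOB price = 59102.67 − 4745.06 − 142.69 − 870.55 − 1995.99 = 51348.38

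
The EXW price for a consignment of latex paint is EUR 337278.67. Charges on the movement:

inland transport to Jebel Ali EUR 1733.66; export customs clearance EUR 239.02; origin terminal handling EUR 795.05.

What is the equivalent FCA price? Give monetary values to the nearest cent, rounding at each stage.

FCA price: EUR 339251.35

Not relevant to the conversion: origin terminal — on the buyer under both terms; not part of either seller's price.
From EXW to FCA, the seller additionally bears: inland to port, export clearance.
FCA price = 337278.67 + 1733.66 + 239.02 = 339251.35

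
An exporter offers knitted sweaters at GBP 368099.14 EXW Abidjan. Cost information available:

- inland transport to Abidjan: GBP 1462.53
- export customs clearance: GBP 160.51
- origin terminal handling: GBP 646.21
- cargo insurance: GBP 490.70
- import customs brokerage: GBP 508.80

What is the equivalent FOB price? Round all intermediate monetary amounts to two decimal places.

FOB price: GBP 370368.39

Not relevant to the conversion: brokerage, insurance — on the buyer under both terms; not part of either seller's price.
From EXW to FOB, the seller additionally bears: inland to port, export clearance, origin terminal.
FOB price = 368099.14 + 1462.53 + 160.51 + 646.21 = 370368.39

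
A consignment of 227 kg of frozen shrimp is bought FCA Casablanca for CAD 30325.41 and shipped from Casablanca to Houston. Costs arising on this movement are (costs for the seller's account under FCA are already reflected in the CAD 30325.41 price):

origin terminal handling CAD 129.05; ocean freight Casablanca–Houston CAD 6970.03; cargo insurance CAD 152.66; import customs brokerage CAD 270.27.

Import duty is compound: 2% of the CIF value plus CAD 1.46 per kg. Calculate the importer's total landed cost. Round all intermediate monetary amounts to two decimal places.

FCA: the seller delivers export-cleared goods to the carrier; the buyer bears costs from that point.
CIF value = FCA price + origin terminal + freight + insurance = 30325.41 + 129.05 + 6970.03 + 152.66 = 37577.15
Ad valorem component: 37577.15 × 2% = 751.54
Specific component: 227 × 1.46 = 331.42
Import duty = 751.54 + 331.42 = 1082.96
Buyer bears: origin terminal 129.05 + freight 6970.03 + insurance 152.66 + brokerage 270.27 + duty 1082.96 = 8604.97
Landed cost = invoice 30325.41 + 8604.97 = 38930.38

Total landed cost: CAD 38930.38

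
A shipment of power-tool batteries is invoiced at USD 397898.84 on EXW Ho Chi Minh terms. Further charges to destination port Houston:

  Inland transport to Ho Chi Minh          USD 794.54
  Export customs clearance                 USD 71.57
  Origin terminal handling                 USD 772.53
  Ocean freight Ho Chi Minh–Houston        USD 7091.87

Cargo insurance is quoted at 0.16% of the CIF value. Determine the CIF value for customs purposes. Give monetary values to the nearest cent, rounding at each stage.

CIF value: USD 407281.00

Let C be the CIF value. C = EXW price + pre-shipment costs + freight + 0.16% × C
C − 0.16% × C = 397898.84 + 794.54 + 71.57 + 772.53 + 7091.87
0.9984 × C = 406629.35
C = 406629.35 / 0.9984 = 407281.00
Insurance premium = 0.16% × 407281.00 = 651.65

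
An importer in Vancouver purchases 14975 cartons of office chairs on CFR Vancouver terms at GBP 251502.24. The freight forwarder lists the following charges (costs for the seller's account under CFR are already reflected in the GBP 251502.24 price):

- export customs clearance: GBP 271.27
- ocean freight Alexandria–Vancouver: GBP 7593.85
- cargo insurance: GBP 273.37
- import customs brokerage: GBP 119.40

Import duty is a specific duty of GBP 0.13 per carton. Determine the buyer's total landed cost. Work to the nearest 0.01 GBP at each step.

Total landed cost: GBP 253841.76

CFR: the seller pays costs through ocean freight to the destination port, but not insurance.
Already in the invoice (seller's account under CFR): export clearance, freight — exclude.
CIF value = CFR price + insurance = 251502.24 + 273.37 = 251775.61
Import duty = 14975 × 0.13 = 1946.75
Buyer bears: insurance 273.37 + brokerage 119.40 + duty 1946.75 = 2339.52
Landed cost = invoice 251502.24 + 2339.52 = 253841.76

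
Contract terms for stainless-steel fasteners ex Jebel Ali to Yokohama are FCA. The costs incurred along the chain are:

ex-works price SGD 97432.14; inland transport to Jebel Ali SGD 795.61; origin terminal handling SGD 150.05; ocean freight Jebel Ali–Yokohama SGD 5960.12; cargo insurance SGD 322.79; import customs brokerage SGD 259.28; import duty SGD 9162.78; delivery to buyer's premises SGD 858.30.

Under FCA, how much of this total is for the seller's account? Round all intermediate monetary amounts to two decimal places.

FCA: the seller delivers export-cleared goods to the carrier; the buyer bears costs from that point.
Seller's account: goods 97432.14 + inland to port 795.61 = 98227.75
Buyer's account: origin terminal 150.05 + freight 5960.12 + insurance 322.79 + brokerage 259.28 + duty 9162.78 + delivery 858.30 = 16713.32

Seller's account: SGD 98227.75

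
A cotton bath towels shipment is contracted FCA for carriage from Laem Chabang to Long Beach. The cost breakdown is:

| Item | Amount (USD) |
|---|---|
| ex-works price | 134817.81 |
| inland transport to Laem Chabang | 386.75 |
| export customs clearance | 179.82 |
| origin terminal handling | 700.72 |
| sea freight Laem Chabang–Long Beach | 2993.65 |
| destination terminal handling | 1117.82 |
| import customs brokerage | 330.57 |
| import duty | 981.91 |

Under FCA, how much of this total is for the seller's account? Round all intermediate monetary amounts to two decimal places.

Seller's account: USD 135384.38

FCA: the seller delivers export-cleared goods to the carrier; the buyer bears costs from that point.
Seller's account: goods 134817.81 + inland to port 386.75 + export clearance 179.82 = 135384.38
Buyer's account: origin terminal 700.72 + freight 2993.65 + destination terminal 1117.82 + brokerage 330.57 + duty 981.91 = 6124.67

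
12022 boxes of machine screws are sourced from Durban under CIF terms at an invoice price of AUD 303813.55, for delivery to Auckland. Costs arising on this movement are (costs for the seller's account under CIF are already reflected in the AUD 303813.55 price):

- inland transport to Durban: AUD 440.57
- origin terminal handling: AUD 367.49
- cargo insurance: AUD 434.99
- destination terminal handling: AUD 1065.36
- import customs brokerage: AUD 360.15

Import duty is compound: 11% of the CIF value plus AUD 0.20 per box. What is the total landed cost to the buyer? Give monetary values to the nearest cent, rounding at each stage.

CIF: the seller pays costs through ocean freight and marine insurance to the destination port.
Already in the invoice (seller's account under CIF): inland to port, origin terminal, insurance — exclude.
The CIF price already equals the CIF value: 303813.55
Ad valorem component: 303813.55 × 11% = 33419.49
Specific component: 12022 × 0.20 = 2404.40
Import duty = 33419.49 + 2404.40 = 35823.89
Buyer bears: destination terminal 1065.36 + brokerage 360.15 + duty 35823.89 = 37249.40
Landed cost = invoice 303813.55 + 37249.40 = 341062.95

Total landed cost: AUD 341062.95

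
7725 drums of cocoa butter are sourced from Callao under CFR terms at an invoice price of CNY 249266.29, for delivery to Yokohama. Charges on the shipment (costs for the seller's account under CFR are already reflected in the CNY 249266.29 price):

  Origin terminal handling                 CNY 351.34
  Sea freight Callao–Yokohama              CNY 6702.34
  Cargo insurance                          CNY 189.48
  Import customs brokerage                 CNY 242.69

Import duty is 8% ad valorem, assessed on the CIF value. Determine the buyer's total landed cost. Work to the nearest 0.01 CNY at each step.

Total landed cost: CNY 269654.92

CFR: the seller pays costs through ocean freight to the destination port, but not insurance.
Already in the invoice (seller's account under CFR): origin terminal, freight — exclude.
CIF value = CFR price + insurance = 249266.29 + 189.48 = 249455.77
Import duty = 249455.77 × 8% = 19956.46
Buyer bears: insurance 189.48 + brokerage 242.69 + duty 19956.46 = 20388.63
Landed cost = invoice 249266.29 + 20388.63 = 269654.92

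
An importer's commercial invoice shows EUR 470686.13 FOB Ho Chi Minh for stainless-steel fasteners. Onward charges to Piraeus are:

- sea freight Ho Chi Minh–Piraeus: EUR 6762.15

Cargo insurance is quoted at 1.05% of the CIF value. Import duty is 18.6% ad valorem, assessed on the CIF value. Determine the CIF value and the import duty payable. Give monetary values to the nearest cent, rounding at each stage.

CIF value: EUR 482514.68; import duty: EUR 89747.73

Let C be the CIF value. C = FOB price + freight + 1.05% × C
C − 1.05% × C = 470686.13 + 6762.15
0.9895 × C = 477448.28
C = 477448.28 / 0.9895 = 482514.68
Insurance premium = 1.05% × 482514.68 = 5066.40
Import duty = 482514.68 × 18.6% = 89747.73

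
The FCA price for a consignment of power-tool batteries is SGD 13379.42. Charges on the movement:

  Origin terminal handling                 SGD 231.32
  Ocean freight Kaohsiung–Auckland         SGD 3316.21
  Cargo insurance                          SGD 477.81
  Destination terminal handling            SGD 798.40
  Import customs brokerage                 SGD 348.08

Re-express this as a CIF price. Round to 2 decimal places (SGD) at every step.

Not relevant to the conversion: brokerage, destination terminal — on the buyer under both terms; not part of either seller's price.
From FCA to CIF, the seller additionally bears: origin terminal, freight, insurance.
CIF price = 13379.42 + 231.32 + 3316.21 + 477.81 = 17404.76

CIF price: SGD 17404.76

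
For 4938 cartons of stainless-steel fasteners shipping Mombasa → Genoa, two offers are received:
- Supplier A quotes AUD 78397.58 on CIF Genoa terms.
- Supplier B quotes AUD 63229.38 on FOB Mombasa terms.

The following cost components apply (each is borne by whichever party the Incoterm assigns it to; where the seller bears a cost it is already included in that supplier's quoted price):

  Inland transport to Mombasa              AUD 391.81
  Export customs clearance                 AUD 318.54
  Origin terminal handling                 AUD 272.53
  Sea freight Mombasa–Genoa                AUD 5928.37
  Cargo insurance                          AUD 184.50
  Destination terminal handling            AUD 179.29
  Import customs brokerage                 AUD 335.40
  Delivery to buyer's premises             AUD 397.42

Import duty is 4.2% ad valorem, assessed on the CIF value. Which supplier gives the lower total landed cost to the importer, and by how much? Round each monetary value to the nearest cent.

Supplier A (CIF):
The CIF price already equals the CIF value: 78397.58
Import duty = 78397.58 × 4.2% = 3292.70
Buyer bears (A): 179.29 + 335.40 + 397.42 = 912.11
Landed cost (A) = invoice 78397.58 + 912.11 + duty 3292.70 = 82602.39
Supplier B (FOB):
CIF value = FOB price + freight + insurance = 63229.38 + 5928.37 + 184.50 = 69342.25
Import duty = 69342.25 × 4.2% = 2912.37
Buyer bears (B): 5928.37 + 184.50 + 179.29 + 335.40 + 397.42 = 7024.98
Landed cost (B) = invoice 63229.38 + 7024.98 + duty 2912.37 = 73166.73
Difference = |82602.39 − 73166.73| = 9435.66

Supplier B is cheaper by AUD 9435.66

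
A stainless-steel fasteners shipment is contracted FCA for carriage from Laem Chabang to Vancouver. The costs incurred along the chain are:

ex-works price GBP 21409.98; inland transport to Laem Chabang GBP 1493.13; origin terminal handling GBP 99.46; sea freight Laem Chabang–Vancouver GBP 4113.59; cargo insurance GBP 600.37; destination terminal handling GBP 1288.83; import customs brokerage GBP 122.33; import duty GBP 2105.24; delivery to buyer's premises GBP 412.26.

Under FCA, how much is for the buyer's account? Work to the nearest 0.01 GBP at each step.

FCA: the seller delivers export-cleared goods to the carrier; the buyer bears costs from that point.
Seller's account: goods 21409.98 + inland to port 1493.13 = 22903.11
Buyer's account: origin terminal 99.46 + freight 4113.59 + insurance 600.37 + destination terminal 1288.83 + brokerage 122.33 + duty 2105.24 + delivery 412.26 = 8742.08

Buyer's account: GBP 8742.08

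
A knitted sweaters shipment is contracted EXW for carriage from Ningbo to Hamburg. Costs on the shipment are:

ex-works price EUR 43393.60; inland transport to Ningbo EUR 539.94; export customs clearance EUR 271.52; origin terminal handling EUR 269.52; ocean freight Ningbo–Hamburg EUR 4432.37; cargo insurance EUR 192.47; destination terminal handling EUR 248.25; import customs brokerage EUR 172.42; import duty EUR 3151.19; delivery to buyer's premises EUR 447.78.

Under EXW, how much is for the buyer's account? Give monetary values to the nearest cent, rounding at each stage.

Buyer's account: EUR 9725.46

EXW: the seller makes goods available at their premises; the buyer bears all onward costs.
Seller's account: goods 43393.60 = 43393.60
Buyer's account: inland to port 539.94 + export clearance 271.52 + origin terminal 269.52 + freight 4432.37 + insurance 192.47 + destination terminal 248.25 + brokerage 172.42 + duty 3151.19 + delivery 447.78 = 9725.46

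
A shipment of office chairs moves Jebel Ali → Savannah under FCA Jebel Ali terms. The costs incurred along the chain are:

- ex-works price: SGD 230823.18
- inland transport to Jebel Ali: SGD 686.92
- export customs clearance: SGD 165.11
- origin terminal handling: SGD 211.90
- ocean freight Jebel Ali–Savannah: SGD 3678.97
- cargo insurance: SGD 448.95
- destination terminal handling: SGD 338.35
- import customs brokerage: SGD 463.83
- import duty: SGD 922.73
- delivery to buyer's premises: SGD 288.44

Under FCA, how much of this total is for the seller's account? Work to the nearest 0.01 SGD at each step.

FCA: the seller delivers export-cleared goods to the carrier; the buyer bears costs from that point.
Seller's account: goods 230823.18 + inland to port 686.92 + export clearance 165.11 = 231675.21
Buyer's account: origin terminal 211.90 + freight 3678.97 + insurance 448.95 + destination terminal 338.35 + brokerage 463.83 + duty 922.73 + delivery 288.44 = 6353.17

Seller's account: SGD 231675.21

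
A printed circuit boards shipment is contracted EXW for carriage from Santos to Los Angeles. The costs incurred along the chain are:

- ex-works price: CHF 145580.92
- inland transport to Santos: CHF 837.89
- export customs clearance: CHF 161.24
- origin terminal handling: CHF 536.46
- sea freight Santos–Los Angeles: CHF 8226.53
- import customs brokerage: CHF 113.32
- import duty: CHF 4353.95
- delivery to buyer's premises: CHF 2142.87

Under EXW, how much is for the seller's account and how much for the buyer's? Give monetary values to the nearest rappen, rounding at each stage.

EXW: the seller makes goods available at their premises; the buyer bears all onward costs.
Seller's account: goods 145580.92 = 145580.92
Buyer's account: inland to port 837.89 + export clearance 161.24 + origin terminal 536.46 + freight 8226.53 + brokerage 113.32 + duty 4353.95 + delivery 2142.87 = 16372.26

Seller: CHF 145580.92; buyer: CHF 16372.26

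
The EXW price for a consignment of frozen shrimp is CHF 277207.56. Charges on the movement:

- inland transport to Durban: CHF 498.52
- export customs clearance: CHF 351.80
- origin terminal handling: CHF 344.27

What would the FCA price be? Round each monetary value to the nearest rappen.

FCA price: CHF 278057.88

Not relevant to the conversion: origin terminal — on the buyer under both terms; not part of either seller's price.
From EXW to FCA, the seller additionally bears: inland to port, export clearance.
FCA price = 277207.56 + 498.52 + 351.80 = 278057.88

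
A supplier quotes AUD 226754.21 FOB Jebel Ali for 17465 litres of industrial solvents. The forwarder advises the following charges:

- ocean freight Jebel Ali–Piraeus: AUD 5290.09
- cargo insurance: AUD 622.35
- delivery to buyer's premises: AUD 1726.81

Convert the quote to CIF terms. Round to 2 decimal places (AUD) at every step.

CIF price: AUD 232666.65

Not relevant to the conversion: delivery — on the buyer under both terms; not part of either seller's price.
From FOB to CIF, the seller additionally bears: freight, insurance.
CIF price = 226754.21 + 5290.09 + 622.35 = 232666.65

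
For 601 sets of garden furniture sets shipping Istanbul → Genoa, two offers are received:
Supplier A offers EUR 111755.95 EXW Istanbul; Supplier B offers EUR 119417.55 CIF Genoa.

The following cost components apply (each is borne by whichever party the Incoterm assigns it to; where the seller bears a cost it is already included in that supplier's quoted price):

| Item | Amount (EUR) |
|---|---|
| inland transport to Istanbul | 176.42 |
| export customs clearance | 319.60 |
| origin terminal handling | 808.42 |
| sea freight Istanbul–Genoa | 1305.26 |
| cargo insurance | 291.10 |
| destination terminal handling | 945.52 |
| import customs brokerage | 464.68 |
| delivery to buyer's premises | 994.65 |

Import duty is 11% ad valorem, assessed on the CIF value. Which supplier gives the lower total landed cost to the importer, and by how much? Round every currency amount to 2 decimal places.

Supplier A (EXW):
CIF value = EXW price + inland to port + export clearance + origin terminal + freight + insurance = 111755.95 + 176.42 + 319.60 + 808.42 + 1305.26 + 291.10 = 114656.75
Import duty = 114656.75 × 11% = 12612.24
Buyer bears (A): 176.42 + 319.60 + 808.42 + 1305.26 + 291.10 + 945.52 + 464.68 + 994.65 = 5305.65
Landed cost (A) = invoice 111755.95 + 5305.65 + duty 12612.24 = 129673.84
Supplier B (CIF):
The CIF price already equals the CIF value: 119417.55
Import duty = 119417.55 × 11% = 13135.93
Buyer bears (B): 945.52 + 464.68 + 994.65 = 2404.85
Landed cost (B) = invoice 119417.55 + 2404.85 + duty 13135.93 = 134958.33
Difference = |129673.84 − 134958.33| = 5284.49

Supplier A is cheaper by EUR 5284.49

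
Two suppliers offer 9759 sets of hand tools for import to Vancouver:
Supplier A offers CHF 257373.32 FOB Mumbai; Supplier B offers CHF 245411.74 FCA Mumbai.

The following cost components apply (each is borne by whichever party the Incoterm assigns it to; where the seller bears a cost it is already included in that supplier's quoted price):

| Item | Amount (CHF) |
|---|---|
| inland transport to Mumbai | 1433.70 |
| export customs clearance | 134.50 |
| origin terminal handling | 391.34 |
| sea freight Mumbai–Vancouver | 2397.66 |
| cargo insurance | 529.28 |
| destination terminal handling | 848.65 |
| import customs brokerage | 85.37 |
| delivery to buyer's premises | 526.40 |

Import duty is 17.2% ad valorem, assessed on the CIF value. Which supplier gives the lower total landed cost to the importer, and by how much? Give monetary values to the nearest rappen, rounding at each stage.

Supplier B is cheaper by CHF 13560.32

Supplier A (FOB):
CIF value = FOB price + freight + insurance = 257373.32 + 2397.66 + 529.28 = 260300.26
Import duty = 260300.26 × 17.2% = 44771.64
Buyer bears (A): 2397.66 + 529.28 + 848.65 + 85.37 + 526.40 = 4387.36
Landed cost (A) = invoice 257373.32 + 4387.36 + duty 44771.64 = 306532.32
Supplier B (FCA):
CIF value = FCA price + origin terminal + freight + insurance = 245411.74 + 391.34 + 2397.66 + 529.28 = 248730.02
Import duty = 248730.02 × 17.2% = 42781.56
Buyer bears (B): 391.34 + 2397.66 + 529.28 + 848.65 + 85.37 + 526.40 = 4778.70
Landed cost (B) = invoice 245411.74 + 4778.70 + duty 42781.56 = 292972.00
Difference = |306532.32 − 292972.00| = 13560.32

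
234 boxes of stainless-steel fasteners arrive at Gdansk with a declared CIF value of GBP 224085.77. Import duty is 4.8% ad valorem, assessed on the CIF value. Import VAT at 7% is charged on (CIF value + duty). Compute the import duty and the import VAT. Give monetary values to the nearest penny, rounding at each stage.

Import duty = 224085.77 × 4.8% = 10756.12
VAT base = CIF + duty = 224085.77 + 10756.12 = 234841.89
Import VAT = 234841.89 × 7% = 16438.93

Import duty: GBP 10756.12; import VAT: GBP 16438.93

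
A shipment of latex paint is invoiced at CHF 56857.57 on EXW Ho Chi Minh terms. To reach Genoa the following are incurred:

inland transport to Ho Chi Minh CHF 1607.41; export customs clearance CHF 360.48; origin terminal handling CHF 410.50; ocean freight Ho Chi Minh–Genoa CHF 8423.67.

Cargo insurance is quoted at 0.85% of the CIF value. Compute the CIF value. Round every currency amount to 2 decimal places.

Let C be the CIF value. C = EXW price + pre-shipment costs + freight + 0.85% × C
C − 0.85% × C = 56857.57 + 1607.41 + 360.48 + 410.50 + 8423.67
0.9915 × C = 67659.63
C = 67659.63 / 0.9915 = 68239.67
Insurance premium = 0.85% × 68239.67 = 580.04

CIF value: CHF 68239.67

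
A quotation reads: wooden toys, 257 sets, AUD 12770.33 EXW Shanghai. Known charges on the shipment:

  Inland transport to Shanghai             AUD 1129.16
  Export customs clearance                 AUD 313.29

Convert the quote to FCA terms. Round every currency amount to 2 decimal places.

From EXW to FCA, the seller additionally bears: inland to port, export clearance.
FCA price = 12770.33 + 1129.16 + 313.29 = 14212.78

FCA price: AUD 14212.78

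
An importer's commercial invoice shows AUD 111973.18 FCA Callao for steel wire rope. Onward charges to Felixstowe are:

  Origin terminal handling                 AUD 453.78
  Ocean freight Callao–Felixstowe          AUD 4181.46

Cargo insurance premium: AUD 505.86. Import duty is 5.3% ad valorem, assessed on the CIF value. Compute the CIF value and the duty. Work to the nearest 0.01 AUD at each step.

CIF = FCA price + pre-shipment costs + freight + insurance
CIF = 111973.18 + 453.78 + 4181.46 + 505.86 = 117114.28
Import duty = 117114.28 × 5.3% = 6207.06

CIF value: AUD 117114.28; import duty: AUD 6207.06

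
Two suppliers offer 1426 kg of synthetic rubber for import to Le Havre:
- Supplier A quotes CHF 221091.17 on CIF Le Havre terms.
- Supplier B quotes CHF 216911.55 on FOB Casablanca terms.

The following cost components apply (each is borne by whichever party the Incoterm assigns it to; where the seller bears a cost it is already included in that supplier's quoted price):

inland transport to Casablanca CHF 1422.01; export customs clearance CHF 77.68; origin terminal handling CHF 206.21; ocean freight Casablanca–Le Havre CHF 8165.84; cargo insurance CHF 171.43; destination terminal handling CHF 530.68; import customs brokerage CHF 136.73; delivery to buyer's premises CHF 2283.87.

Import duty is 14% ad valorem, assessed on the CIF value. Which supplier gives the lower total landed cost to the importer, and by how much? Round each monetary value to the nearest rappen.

Supplier A (CIF):
The CIF price already equals the CIF value: 221091.17
Import duty = 221091.17 × 14% = 30952.76
Buyer bears (A): 530.68 + 136.73 + 2283.87 = 2951.28
Landed cost (A) = invoice 221091.17 + 2951.28 + duty 30952.76 = 254995.21
Supplier B (FOB):
CIF value = FOB price + freight + insurance = 216911.55 + 8165.84 + 171.43 = 225248.82
Import duty = 225248.82 × 14% = 31534.83
Buyer bears (B): 8165.84 + 171.43 + 530.68 + 136.73 + 2283.87 = 11288.55
Landed cost (B) = invoice 216911.55 + 11288.55 + duty 31534.83 = 259734.93
Difference = |254995.21 − 259734.93| = 4739.72

Supplier A is cheaper by CHF 4739.72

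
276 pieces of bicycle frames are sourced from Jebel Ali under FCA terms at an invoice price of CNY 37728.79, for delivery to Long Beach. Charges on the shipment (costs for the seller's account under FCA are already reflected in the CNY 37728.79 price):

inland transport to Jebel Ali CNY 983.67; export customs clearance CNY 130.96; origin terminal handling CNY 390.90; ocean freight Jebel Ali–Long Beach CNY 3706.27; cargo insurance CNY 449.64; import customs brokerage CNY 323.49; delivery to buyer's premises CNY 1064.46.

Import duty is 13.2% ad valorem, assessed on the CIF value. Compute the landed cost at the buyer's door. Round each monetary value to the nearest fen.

FCA: the seller delivers export-cleared goods to the carrier; the buyer bears costs from that point.
Already in the invoice (seller's account under FCA): inland to port, export clearance — exclude.
CIF value = FCA price + origin terminal + freight + insurance = 37728.79 + 390.90 + 3706.27 + 449.64 = 42275.60
Import duty = 42275.60 × 13.2% = 5580.38
Buyer bears: origin terminal 390.90 + freight 3706.27 + insurance 449.64 + brokerage 323.49 + delivery 1064.46 + duty 5580.38 = 11515.14
Landed cost = invoice 37728.79 + 11515.14 = 49243.93

Total landed cost: CNY 49243.93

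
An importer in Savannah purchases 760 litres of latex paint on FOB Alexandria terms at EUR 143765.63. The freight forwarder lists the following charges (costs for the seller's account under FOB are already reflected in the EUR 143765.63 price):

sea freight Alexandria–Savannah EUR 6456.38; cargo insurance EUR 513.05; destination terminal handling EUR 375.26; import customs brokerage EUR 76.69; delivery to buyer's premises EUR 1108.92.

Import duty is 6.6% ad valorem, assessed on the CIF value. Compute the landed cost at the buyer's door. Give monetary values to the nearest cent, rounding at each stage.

FOB: the seller bears costs until goods are on board at the origin port; the buyer bears freight, insurance and all costs thereafter.
CIF value = FOB price + freight + insurance = 143765.63 + 6456.38 + 513.05 = 150735.06
Import duty = 150735.06 × 6.6% = 9948.51
Buyer bears: freight 6456.38 + insurance 513.05 + destination terminal 375.26 + brokerage 76.69 + delivery 1108.92 + duty 9948.51 = 18478.81
Landed cost = invoice 143765.63 + 18478.81 = 162244.44

Total landed cost: EUR 162244.44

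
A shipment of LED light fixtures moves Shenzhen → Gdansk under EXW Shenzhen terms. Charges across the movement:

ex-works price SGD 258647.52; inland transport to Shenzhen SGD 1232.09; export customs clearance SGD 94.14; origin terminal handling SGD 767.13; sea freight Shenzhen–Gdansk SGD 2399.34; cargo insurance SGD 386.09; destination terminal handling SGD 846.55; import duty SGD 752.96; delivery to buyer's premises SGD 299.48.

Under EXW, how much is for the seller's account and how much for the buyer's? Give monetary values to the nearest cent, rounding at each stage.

EXW: the seller makes goods available at their premises; the buyer bears all onward costs.
Seller's account: goods 258647.52 = 258647.52
Buyer's account: inland to port 1232.09 + export clearance 94.14 + origin terminal 767.13 + freight 2399.34 + insurance 386.09 + destination terminal 846.55 + duty 752.96 + delivery 299.48 = 6777.78

Seller: SGD 258647.52; buyer: SGD 6777.78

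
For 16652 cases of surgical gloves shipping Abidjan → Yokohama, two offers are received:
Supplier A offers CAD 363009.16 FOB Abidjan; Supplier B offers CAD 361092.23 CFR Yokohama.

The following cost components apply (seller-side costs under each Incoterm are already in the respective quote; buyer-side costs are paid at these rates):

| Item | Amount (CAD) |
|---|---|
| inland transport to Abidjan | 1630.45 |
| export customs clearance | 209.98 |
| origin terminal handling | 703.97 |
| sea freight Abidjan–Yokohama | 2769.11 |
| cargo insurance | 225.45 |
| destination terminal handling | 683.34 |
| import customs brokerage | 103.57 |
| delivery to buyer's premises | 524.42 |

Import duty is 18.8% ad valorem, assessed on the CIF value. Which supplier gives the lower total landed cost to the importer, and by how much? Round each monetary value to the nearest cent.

Supplier A (FOB):
CIF value = FOB price + freight + insurance = 363009.16 + 2769.11 + 225.45 = 366003.72
Import duty = 366003.72 × 18.8% = 68808.70
Buyer bears (A): 2769.11 + 225.45 + 683.34 + 103.57 + 524.42 = 4305.89
Landed cost (A) = invoice 363009.16 + 4305.89 + duty 68808.70 = 436123.75
Supplier B (CFR):
CIF value = CFR price + insurance = 361092.23 + 225.45 = 361317.68
Import duty = 361317.68 × 18.8% = 67927.72
Buyer bears (B): 225.45 + 683.34 + 103.57 + 524.42 = 1536.78
Landed cost (B) = invoice 361092.23 + 1536.78 + duty 67927.72 = 430556.73
Difference = |436123.75 − 430556.73| = 5567.02

Supplier B is cheaper by CAD 5567.02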